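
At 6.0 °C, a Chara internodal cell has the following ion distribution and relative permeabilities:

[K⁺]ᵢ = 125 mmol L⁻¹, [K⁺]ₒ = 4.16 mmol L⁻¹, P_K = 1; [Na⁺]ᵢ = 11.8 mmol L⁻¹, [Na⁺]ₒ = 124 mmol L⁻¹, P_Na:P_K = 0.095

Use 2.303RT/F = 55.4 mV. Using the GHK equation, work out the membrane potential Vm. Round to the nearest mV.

Vm = 55.4 · log₁₀[(Σ P·[cation]ₒ + Σ P·[anion]ᵢ) / (Σ P·[cation]ᵢ + Σ P·[anion]ₒ)]
Numerator = 1×4.16 + 0.095×124 = 15.94
Denominator = 1×125 + 0.095×11.8 = 126.1
Vm = 55.4 · log₁₀(0.12639) = 55.4 × (-0.8983) = -49.77 mV

-50 mV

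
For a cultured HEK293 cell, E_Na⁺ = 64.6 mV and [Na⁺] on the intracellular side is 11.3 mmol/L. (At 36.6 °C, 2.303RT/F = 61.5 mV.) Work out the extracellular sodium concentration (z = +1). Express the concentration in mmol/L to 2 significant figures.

Nernst: E = (61.5/1) · log₁₀([out]/[in]), so log₁₀([out]/[in]) = 64.6 × 1 / 61.5 = 1.0504.
[out]/[in] = 10^(1.0504) = 11.23.
[out] = 11.23 × 11.3 = 126.9 mmol/L.

130 mmol/L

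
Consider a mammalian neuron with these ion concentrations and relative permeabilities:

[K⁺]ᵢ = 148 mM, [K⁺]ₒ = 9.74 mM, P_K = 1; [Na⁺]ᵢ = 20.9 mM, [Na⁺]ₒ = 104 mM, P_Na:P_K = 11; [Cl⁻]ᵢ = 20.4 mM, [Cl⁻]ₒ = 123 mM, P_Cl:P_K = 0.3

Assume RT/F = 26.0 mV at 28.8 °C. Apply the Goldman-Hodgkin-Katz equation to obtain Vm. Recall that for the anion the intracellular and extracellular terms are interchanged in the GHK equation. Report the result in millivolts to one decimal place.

Vm = 26.0 · ln[(Σ P·[cation]ₒ + Σ P·[anion]ᵢ) / (Σ P·[cation]ᵢ + Σ P·[anion]ₒ)]
Numerator = 1×9.74 + 11×104 + 0.3×20.4 = 1160
Denominator = 1×148 + 11×20.9 + 0.3×123 = 414.8
Vm = 26.0 · ln(2.7962) = 26.0 × (1.0283) = 26.73 mV

26.7 mV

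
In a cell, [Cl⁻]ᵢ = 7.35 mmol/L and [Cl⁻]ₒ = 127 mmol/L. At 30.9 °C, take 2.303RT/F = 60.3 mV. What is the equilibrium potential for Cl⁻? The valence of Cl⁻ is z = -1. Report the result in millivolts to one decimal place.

-74.6 mV

E = (60.3/z) · log₁₀([Cl⁻]_out/[Cl⁻]_in) with z = -1.
For an anion, dividing by z = -1 reverses the sign.
= (60.3/-1) · log₁₀(127/7.35) = -60.30 · log₁₀(17.28)
= -60.30 · (1.2375) = -74.62 mV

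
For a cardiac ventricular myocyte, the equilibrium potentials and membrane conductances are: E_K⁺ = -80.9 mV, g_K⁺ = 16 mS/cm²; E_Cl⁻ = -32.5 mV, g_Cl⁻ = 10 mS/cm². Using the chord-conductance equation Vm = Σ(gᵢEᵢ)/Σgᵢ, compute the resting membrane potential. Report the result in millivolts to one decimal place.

-62.3 mV

Σ gᵢEᵢ = 16·(-80.9) + 10·(-32.5) = -1619.40
Σ gᵢ = 16 + 10 = 26
Vm = -1619.40 / 26 = -62.28 mV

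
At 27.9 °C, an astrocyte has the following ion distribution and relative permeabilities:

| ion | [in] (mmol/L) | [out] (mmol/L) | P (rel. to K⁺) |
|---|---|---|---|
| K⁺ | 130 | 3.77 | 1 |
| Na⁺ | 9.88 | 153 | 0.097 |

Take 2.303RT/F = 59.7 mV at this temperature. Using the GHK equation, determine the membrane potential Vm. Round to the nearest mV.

Vm = 59.7 · log₁₀[(Σ P·[cation]ₒ + Σ P·[anion]ᵢ) / (Σ P·[cation]ᵢ + Σ P·[anion]ₒ)]
Numerator = 1×3.77 + 0.097×153 = 18.61
Denominator = 1×130 + 0.097×9.88 = 131
Vm = 59.7 · log₁₀(0.14211) = 59.7 × (-0.8474) = -50.59 mV

-51 mV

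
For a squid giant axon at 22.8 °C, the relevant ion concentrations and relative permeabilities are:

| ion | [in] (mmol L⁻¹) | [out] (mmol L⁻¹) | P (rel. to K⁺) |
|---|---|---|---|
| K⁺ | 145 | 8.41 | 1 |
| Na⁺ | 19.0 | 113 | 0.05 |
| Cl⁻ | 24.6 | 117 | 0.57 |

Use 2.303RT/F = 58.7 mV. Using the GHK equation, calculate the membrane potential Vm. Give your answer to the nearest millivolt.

Vm = 58.7 · log₁₀[(Σ P·[cation]ₒ + Σ P·[anion]ᵢ) / (Σ P·[cation]ᵢ + Σ P·[anion]ₒ)]
Numerator = 1×8.41 + 0.05×113 + 0.57×24.6 = 28.08
Denominator = 1×145 + 0.05×19.0 + 0.57×117 = 212.6
Vm = 58.7 · log₁₀(0.13206) = 58.7 × (-0.8792) = -51.61 mV

-52 mV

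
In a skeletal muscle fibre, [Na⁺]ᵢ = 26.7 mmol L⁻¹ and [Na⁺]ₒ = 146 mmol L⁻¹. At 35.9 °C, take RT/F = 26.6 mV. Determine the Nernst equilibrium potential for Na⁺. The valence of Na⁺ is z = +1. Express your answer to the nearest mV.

45 mV

E = (26.6/z) · ln([Na⁺]_out/[Na⁺]_in) with z = +1.
= (26.6/1) · ln(146/26.7) = 26.60 · ln(5.468)
= 26.60 · (1.6989) = 45.19 mV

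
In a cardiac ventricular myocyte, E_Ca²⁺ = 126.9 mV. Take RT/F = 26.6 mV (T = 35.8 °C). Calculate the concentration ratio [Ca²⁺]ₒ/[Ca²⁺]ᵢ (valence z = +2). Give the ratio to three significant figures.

13900

ln([out]/[in]) = E·z/(26.6) = 126.9 × 2 / 26.6 = 9.5414
[out]/[in] = e^(9.5414) = 1.392e+04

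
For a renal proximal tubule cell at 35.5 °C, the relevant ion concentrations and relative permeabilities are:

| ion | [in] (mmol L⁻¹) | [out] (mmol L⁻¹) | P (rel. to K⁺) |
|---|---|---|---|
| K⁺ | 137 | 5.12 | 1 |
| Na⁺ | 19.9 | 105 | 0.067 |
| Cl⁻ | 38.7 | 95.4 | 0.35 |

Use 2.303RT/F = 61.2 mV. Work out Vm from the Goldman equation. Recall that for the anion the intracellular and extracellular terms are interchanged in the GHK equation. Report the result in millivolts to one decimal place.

Vm = 61.2 · log₁₀[(Σ P·[cation]ₒ + Σ P·[anion]ᵢ) / (Σ P·[cation]ᵢ + Σ P·[anion]ₒ)]
Numerator = 1×5.12 + 0.067×105 + 0.35×38.7 = 25.7
Denominator = 1×137 + 0.067×19.9 + 0.35×95.4 = 171.7
Vm = 61.2 · log₁₀(0.14966) = 61.2 × (-0.8249) = -50.48 mV

-50.5 mV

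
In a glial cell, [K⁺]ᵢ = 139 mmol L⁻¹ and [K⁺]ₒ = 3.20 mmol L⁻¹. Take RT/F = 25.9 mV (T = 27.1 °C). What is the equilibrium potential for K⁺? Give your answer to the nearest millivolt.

E = (25.9/z) · ln([K⁺]_out/[K⁺]_in) with z = +1.
= (25.9/1) · ln(3.20/139) = 25.90 · ln(0.02302)
= 25.90 · (-3.7713) = -97.68 mV

-98 mV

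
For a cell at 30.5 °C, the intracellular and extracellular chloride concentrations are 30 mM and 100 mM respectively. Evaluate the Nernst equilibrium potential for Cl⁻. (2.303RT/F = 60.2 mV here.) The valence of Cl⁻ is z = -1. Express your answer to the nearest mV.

-31 mV

E = (60.2/z) · log₁₀([Cl⁻]_out/[Cl⁻]_in) with z = -1.
For an anion, dividing by z = -1 reverses the sign.
= (60.2/-1) · log₁₀(100/30) = -60.20 · log₁₀(3.333)
= -60.20 · (0.5229) = -31.48 mV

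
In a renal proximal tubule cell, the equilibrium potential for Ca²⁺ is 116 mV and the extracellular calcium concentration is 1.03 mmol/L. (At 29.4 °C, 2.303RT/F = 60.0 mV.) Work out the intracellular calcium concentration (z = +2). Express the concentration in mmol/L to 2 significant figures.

Nernst: E = (60.0/2) · log₁₀([out]/[in]), so log₁₀([out]/[in]) = 116.0 × 2 / 60.0 = 3.8667.
[out]/[in] = 10^(3.8667) = 7356.
[in] = 1.03 / 7356 = 0.00014 mmol/L.

0.00014 mmol/L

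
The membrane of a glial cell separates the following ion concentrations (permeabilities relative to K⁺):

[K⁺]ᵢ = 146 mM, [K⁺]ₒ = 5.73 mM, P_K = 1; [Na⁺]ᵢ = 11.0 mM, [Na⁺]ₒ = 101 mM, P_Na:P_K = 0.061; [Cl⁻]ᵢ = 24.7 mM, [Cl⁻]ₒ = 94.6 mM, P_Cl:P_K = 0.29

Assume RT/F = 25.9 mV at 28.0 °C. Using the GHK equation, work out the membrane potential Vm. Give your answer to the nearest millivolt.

-57 mV

Vm = 25.9 · ln[(Σ P·[cation]ₒ + Σ P·[anion]ᵢ) / (Σ P·[cation]ᵢ + Σ P·[anion]ₒ)]
Numerator = 1×5.73 + 0.061×101 + 0.29×24.7 = 19.05
Denominator = 1×146 + 0.061×11.0 + 0.29×94.6 = 174.1
Vm = 25.9 · ln(0.10944) = 25.9 × (-2.2124) = -57.30 mV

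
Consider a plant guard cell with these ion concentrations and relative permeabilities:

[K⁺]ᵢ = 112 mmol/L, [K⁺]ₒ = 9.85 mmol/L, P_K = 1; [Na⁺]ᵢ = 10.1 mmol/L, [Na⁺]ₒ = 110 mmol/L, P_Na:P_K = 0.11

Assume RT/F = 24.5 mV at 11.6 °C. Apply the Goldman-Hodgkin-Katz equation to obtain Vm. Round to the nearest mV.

-40 mV

Vm = 24.5 · ln[(Σ P·[cation]ₒ + Σ P·[anion]ᵢ) / (Σ P·[cation]ᵢ + Σ P·[anion]ₒ)]
Numerator = 1×9.85 + 0.11×110 = 21.95
Denominator = 1×112 + 0.11×10.1 = 113.1
Vm = 24.5 · ln(0.19406) = 24.5 × (-1.6396) = -40.17 mV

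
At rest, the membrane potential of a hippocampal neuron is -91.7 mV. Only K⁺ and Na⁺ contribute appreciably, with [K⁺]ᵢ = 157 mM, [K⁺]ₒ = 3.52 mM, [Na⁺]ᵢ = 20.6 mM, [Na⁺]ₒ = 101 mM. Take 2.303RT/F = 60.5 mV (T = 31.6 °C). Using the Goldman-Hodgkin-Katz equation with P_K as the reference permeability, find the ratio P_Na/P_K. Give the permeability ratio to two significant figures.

0.013

Let α = P_Na/P_K. GHK: Vm = 60.5·log₁₀[(Kₒ + α·Naₒ)/(Kᵢ + α·Naᵢ)].
10^(Vm/60.5) = 10^(-91.7/60.5) = 0.0305
So 0.0305·(Kᵢ + α·Naᵢ) = Kₒ + α·Naₒ → α = (0.0305·157.0 − 3.52) / (101.0 − 0.0305·20.6)
α = (4.788 − 3.52) / (101.0 − 0.6283) = 1.268/100.4 = 0.01264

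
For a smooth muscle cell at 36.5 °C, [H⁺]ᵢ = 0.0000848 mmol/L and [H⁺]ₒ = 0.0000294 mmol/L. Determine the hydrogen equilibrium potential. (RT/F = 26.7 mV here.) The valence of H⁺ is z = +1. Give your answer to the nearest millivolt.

-28 mV

E = (26.7/z) · ln([H⁺]_out/[H⁺]_in) with z = +1.
= (26.7/1) · ln(0.0000294/0.0000848) = 26.70 · ln(0.3467)
= 26.70 · (-1.0593) = -28.28 mV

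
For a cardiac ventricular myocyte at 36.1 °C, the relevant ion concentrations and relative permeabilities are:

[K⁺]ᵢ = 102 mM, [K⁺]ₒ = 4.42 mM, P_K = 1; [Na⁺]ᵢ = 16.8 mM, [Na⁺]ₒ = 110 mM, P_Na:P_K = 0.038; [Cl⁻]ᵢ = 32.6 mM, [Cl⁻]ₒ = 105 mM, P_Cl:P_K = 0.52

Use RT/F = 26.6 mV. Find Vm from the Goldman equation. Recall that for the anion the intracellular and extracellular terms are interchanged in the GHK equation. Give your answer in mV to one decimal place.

Vm = 26.6 · ln[(Σ P·[cation]ₒ + Σ P·[anion]ᵢ) / (Σ P·[cation]ᵢ + Σ P·[anion]ₒ)]
Numerator = 1×4.42 + 0.038×110 + 0.52×32.6 = 25.55
Denominator = 1×102 + 0.038×16.8 + 0.52×105 = 157.2
Vm = 26.6 · ln(0.1625) = 26.6 × (-1.8170) = -48.33 mV

-48.3 mV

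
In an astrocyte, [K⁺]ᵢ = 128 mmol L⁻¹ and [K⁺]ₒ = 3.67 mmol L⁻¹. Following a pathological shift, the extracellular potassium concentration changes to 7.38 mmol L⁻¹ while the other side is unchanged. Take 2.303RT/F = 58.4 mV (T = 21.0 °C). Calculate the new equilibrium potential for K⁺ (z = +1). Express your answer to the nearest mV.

After the shift: [K⁺]_out = 7.38, [K⁺]_in = 128 mmol L⁻¹.
E_new = (58.4/1)·log₁₀(7.38/128) = 58.40 · (-1.2392) = -72.37 mV

-72 mV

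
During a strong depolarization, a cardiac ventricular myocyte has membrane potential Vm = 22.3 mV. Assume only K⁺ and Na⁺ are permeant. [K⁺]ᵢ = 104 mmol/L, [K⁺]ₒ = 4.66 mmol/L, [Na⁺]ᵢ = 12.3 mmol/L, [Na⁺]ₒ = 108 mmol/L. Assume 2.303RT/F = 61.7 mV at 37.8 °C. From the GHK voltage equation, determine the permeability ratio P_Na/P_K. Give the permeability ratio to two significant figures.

2.9

Let α = P_Na/P_K. GHK: Vm = 61.7·log₁₀[(Kₒ + α·Naₒ)/(Kᵢ + α·Naᵢ)].
10^(Vm/61.7) = 10^(22.3/61.7) = 2.2984
So 2.2984·(Kᵢ + α·Naᵢ) = Kₒ + α·Naₒ → α = (2.2984·104.0 − 4.66) / (108.0 − 2.2984·12.3)
α = (239 − 4.66) / (108.0 − 28.27) = 234.4/79.73 = 2.94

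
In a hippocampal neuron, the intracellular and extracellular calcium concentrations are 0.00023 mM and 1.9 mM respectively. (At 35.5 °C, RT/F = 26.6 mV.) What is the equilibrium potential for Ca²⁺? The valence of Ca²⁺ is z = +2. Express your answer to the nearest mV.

120 mV

E = (26.6/z) · ln([Ca²⁺]_out/[Ca²⁺]_in) with z = +2.
= (26.6/2) · ln(1.9/0.00023) = 13.30 · ln(8261)
= 13.30 · (9.0193) = 119.96 mV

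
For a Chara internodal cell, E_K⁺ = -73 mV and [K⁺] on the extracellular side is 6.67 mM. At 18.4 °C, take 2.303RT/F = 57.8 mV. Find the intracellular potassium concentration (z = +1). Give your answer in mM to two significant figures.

120 mM

Nernst: E = (57.8/1) · log₁₀([out]/[in]), so log₁₀([out]/[in]) = -73.0 × 1 / 57.8 = -1.2630.
[out]/[in] = 10^(-1.2630) = 0.05458.
[in] = 6.67 / 0.05458 = 122.2 mM.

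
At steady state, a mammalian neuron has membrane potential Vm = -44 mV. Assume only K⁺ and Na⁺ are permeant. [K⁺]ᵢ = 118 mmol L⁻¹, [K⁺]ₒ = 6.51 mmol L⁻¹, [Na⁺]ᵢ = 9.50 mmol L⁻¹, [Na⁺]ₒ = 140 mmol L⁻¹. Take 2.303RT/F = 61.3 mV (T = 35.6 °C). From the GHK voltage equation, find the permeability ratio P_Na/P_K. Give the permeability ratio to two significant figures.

0.12

Let α = P_Na/P_K. GHK: Vm = 61.3·log₁₀[(Kₒ + α·Naₒ)/(Kᵢ + α·Naᵢ)].
10^(Vm/61.3) = 10^(-44.0/61.3) = 0.19152
So 0.19152·(Kᵢ + α·Naᵢ) = Kₒ + α·Naₒ → α = (0.19152·118.0 − 6.51) / (140.0 − 0.19152·9.5)
α = (22.6 − 6.51) / (140.0 − 1.819) = 16.09/138.2 = 0.1164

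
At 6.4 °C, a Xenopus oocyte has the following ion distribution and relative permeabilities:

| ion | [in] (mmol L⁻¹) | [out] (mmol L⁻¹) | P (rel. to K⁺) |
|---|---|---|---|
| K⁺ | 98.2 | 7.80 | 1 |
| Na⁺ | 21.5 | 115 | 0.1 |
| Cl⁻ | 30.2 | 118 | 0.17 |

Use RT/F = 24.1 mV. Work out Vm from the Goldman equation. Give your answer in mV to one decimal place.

-38.4 mV

Vm = 24.1 · ln[(Σ P·[cation]ₒ + Σ P·[anion]ᵢ) / (Σ P·[cation]ᵢ + Σ P·[anion]ₒ)]
Numerator = 1×7.80 + 0.1×115 + 0.17×30.2 = 24.43
Denominator = 1×98.2 + 0.1×21.5 + 0.17×118 = 120.4
Vm = 24.1 · ln(0.20292) = 24.1 × (-1.5949) = -38.44 mV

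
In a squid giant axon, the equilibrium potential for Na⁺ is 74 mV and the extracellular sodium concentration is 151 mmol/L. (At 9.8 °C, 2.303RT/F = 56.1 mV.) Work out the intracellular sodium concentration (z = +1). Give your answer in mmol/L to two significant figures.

7.2 mmol/L

Nernst: E = (56.1/1) · log₁₀([out]/[in]), so log₁₀([out]/[in]) = 74.0 × 1 / 56.1 = 1.3191.
[out]/[in] = 10^(1.3191) = 20.85.
[in] = 151 / 20.85 = 7.243 mmol/L.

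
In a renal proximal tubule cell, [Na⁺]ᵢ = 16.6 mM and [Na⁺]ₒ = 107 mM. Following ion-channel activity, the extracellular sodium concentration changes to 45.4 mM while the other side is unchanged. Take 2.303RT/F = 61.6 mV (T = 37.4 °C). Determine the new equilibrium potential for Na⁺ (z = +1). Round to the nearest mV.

27 mV

After the shift: [Na⁺]_out = 45.4, [Na⁺]_in = 16.6 mM.
E_new = (61.6/1)·log₁₀(45.4/16.6) = 61.60 · (0.4369) = 26.92 mV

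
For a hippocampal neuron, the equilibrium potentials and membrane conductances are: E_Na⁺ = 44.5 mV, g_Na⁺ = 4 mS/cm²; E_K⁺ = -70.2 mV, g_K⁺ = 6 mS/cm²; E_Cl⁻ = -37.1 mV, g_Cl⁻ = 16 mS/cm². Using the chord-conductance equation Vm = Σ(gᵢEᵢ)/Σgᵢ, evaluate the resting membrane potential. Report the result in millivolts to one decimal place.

Σ gᵢEᵢ = 4·(44.5) + 6·(-70.2) + 16·(-37.1) = -836.80
Σ gᵢ = 4 + 6 + 16 = 26
Vm = -836.80 / 26 = -32.18 mV

-32.2 mV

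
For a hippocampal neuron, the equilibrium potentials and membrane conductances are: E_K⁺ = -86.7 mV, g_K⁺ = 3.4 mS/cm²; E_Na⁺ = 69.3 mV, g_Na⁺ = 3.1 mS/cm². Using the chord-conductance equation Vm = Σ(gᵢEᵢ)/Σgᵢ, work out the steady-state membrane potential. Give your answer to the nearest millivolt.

-12 mV

Σ gᵢEᵢ = 3.4·(-86.7) + 3.1·(69.3) = -79.95
Σ gᵢ = 3.4 + 3.1 = 6.5
Vm = -79.95 / 6.5 = -12.30 mV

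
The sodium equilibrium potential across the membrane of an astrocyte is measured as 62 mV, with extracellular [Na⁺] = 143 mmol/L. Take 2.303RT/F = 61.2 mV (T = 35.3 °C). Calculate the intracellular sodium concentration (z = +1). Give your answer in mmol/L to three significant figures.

13.9 mmol/L

Nernst: E = (61.2/1) · log₁₀([out]/[in]), so log₁₀([out]/[in]) = 62.0 × 1 / 61.2 = 1.0131.
[out]/[in] = 10^(1.0131) = 10.31.
[in] = 143 / 10.31 = 13.88 mmol/L.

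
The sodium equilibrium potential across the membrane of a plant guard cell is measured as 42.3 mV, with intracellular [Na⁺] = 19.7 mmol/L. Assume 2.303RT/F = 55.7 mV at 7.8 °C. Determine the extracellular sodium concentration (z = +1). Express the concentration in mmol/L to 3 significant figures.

113 mmol/L

Nernst: E = (55.7/1) · log₁₀([out]/[in]), so log₁₀([out]/[in]) = 42.3 × 1 / 55.7 = 0.7594.
[out]/[in] = 10^(0.7594) = 5.747.
[out] = 5.747 × 19.7 = 113.2 mmol/L.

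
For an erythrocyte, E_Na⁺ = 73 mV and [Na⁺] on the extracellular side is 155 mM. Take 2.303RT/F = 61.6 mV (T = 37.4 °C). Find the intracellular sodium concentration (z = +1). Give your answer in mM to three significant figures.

Nernst: E = (61.6/1) · log₁₀([out]/[in]), so log₁₀([out]/[in]) = 73.0 × 1 / 61.6 = 1.1851.
[out]/[in] = 10^(1.1851) = 15.31.
[in] = 155 / 15.31 = 10.12 mM.

10.1 mM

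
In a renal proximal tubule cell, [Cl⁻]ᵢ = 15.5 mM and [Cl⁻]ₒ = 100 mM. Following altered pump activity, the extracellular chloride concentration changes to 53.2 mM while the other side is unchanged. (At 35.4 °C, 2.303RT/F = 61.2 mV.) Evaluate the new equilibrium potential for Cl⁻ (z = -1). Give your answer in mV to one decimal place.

After the shift: [Cl⁻]_out = 53.2, [Cl⁻]_in = 15.5 mM.
E_new = (61.2/-1)·log₁₀(53.2/15.5) = -61.20 · (0.5356) = -32.78 mV

-32.8 mV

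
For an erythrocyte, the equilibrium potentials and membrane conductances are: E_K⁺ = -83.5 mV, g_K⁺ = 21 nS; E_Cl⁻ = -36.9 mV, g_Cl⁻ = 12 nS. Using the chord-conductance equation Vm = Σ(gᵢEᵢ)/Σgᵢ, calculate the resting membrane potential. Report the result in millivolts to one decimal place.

-66.6 mV

Σ gᵢEᵢ = 21·(-83.5) + 12·(-36.9) = -2196.30
Σ gᵢ = 21 + 12 = 33
Vm = -2196.30 / 33 = -66.55 mV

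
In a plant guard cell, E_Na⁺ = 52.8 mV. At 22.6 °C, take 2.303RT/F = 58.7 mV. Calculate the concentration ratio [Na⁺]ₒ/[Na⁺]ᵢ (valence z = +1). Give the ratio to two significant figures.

7.9

log₁₀([out]/[in]) = E·z/(58.7) = 52.8 × 1 / 58.7 = 0.8995
[out]/[in] = 10^(0.8995) = 7.934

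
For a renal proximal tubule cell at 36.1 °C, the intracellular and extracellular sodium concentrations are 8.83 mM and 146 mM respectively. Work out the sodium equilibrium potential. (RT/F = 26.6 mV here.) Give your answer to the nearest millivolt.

E = (26.6/z) · ln([Na⁺]_out/[Na⁺]_in) with z = +1.
= (26.6/1) · ln(146/8.83) = 26.60 · ln(16.53)
= 26.60 · (2.8055) = 74.63 mV

75 mV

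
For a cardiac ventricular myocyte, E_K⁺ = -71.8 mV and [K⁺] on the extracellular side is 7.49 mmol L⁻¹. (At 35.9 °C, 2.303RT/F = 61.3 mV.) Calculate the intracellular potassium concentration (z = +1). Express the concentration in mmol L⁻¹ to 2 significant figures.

110 mmol L⁻¹

Nernst: E = (61.3/1) · log₁₀([out]/[in]), so log₁₀([out]/[in]) = -71.8 × 1 / 61.3 = -1.1713.
[out]/[in] = 10^(-1.1713) = 0.06741.
[in] = 7.49 / 0.06741 = 111.1 mmol L⁻¹.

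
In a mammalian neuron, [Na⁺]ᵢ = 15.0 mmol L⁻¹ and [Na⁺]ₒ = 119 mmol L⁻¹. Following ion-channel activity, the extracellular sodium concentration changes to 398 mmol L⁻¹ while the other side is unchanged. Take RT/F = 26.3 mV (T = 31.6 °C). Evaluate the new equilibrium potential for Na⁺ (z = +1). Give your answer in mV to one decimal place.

After the shift: [Na⁺]_out = 398, [Na⁺]_in = 15.0 mmol L⁻¹.
E_new = (26.3/1)·ln(398/15.0) = 26.30 · (3.2784) = 86.22 mV

86.2 mV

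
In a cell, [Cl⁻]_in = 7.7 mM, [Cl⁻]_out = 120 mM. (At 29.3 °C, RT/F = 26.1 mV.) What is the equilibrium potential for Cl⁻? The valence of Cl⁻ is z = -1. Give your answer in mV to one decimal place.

-71.7 mV

E = (26.1/z) · ln([Cl⁻]_out/[Cl⁻]_in) with z = -1.
For an anion, dividing by z = -1 reverses the sign.
= (26.1/-1) · ln(120/7.7) = -26.10 · ln(15.58)
= -26.10 · (2.7463) = -71.68 mV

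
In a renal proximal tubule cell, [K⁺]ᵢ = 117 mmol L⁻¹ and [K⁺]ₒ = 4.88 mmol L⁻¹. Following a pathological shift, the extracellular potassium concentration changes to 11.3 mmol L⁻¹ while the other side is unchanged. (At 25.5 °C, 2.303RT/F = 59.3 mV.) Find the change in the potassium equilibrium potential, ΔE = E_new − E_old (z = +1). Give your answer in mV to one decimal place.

E_old = (59.3/1)·log₁₀(4.88/117) = -81.82 mV
E_new = (59.3/1)·log₁₀(11.3/117) = -60.20 mV
ΔE = -60.20 − (-81.82) = 21.62 mV

21.6 mV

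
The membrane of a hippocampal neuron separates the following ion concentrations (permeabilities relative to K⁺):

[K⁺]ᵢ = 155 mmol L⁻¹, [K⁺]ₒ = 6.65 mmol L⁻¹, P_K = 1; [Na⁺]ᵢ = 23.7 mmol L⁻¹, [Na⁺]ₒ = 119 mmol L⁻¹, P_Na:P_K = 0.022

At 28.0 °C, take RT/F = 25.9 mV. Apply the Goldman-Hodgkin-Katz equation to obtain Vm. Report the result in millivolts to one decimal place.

Vm = 25.9 · ln[(Σ P·[cation]ₒ + Σ P·[anion]ᵢ) / (Σ P·[cation]ᵢ + Σ P·[anion]ₒ)]
Numerator = 1×6.65 + 0.022×119 = 9.268
Denominator = 1×155 + 0.022×23.7 = 155.5
Vm = 25.9 · ln(0.059593) = 25.9 × (-2.8202) = -73.04 mV

-73.0 mV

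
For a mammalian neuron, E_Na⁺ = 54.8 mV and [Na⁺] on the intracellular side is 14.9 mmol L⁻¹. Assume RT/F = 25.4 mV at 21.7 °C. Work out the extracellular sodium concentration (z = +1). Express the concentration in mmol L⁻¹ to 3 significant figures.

Nernst: E = (25.4/1) · ln([out]/[in]), so ln([out]/[in]) = 54.8 × 1 / 25.4 = 2.1575.
[out]/[in] = e^(2.1575) = 8.649.
[out] = 8.649 × 14.9 = 128.9 mmol L⁻¹.

129 mmol L⁻¹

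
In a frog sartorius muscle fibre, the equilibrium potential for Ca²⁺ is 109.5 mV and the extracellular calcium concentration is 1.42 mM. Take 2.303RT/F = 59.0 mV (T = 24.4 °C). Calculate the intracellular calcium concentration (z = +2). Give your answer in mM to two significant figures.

Nernst: E = (59.0/2) · log₁₀([out]/[in]), so log₁₀([out]/[in]) = 109.5 × 2 / 59.0 = 3.7119.
[out]/[in] = 10^(3.7119) = 5151.
[in] = 1.42 / 5151 = 0.0002757 mM.

0.00028 mM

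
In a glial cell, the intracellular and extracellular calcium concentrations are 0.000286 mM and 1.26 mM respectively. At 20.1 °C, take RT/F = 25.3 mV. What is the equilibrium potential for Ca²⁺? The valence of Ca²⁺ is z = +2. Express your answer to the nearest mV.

106 mV

E = (25.3/z) · ln([Ca²⁺]_out/[Ca²⁺]_in) with z = +2.
= (25.3/2) · ln(1.26/0.000286) = 12.65 · ln(4406)
= 12.65 · (8.3906) = 106.14 mV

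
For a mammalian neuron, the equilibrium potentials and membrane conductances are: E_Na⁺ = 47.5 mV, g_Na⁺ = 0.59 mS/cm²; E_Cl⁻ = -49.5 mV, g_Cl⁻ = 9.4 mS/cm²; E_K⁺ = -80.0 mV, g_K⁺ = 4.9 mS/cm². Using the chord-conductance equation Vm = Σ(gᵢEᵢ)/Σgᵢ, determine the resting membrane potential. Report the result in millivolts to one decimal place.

-55.7 mV

Σ gᵢEᵢ = 0.59·(47.5) + 9.4·(-49.5) + 4.9·(-80.0) = -829.27
Σ gᵢ = 0.59 + 9.4 + 4.9 = 14.89
Vm = -829.27 / 14.89 = -55.69 mV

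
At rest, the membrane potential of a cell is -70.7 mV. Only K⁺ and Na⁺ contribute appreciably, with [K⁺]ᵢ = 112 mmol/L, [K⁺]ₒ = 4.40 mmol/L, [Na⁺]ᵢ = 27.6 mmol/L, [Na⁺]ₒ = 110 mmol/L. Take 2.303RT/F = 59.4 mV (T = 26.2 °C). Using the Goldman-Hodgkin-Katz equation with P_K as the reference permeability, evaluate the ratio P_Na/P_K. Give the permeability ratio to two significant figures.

0.026

Let α = P_Na/P_K. GHK: Vm = 59.4·log₁₀[(Kₒ + α·Naₒ)/(Kᵢ + α·Naᵢ)].
10^(Vm/59.4) = 10^(-70.7/59.4) = 0.06453
So 0.06453·(Kᵢ + α·Naᵢ) = Kₒ + α·Naₒ → α = (0.06453·112.0 − 4.4) / (110.0 − 0.06453·27.6)
α = (7.227 − 4.4) / (110.0 − 1.781) = 2.827/108.2 = 0.02613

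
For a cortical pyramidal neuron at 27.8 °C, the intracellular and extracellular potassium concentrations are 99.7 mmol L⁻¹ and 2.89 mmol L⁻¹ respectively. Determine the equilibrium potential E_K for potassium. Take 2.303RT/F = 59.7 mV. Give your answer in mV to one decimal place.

-91.8 mV

E = (59.7/z) · log₁₀([K⁺]_out/[K⁺]_in) with z = +1.
= (59.7/1) · log₁₀(2.89/99.7) = 59.70 · log₁₀(0.02899)
= 59.70 · (-1.5378) = -91.81 mV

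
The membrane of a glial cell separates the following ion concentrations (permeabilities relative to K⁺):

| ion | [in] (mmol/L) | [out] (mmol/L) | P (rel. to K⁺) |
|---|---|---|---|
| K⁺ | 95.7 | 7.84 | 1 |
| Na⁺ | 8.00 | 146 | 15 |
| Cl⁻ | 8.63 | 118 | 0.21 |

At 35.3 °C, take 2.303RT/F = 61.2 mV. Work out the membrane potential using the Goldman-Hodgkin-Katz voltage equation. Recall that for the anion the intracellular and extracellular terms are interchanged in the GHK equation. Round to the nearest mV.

59 mV

Vm = 61.2 · log₁₀[(Σ P·[cation]ₒ + Σ P·[anion]ᵢ) / (Σ P·[cation]ᵢ + Σ P·[anion]ₒ)]
Numerator = 1×7.84 + 15×146 + 0.21×8.63 = 2200
Denominator = 1×95.7 + 15×8.00 + 0.21×118 = 240.5
Vm = 61.2 · log₁₀(9.1469) = 61.2 × (0.9613) = 58.83 mV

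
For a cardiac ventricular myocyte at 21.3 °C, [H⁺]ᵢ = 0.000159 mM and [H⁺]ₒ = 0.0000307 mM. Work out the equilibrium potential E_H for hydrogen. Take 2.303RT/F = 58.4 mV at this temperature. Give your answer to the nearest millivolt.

-42 mV

E = (58.4/z) · log₁₀([H⁺]_out/[H⁺]_in) with z = +1.
= (58.4/1) · log₁₀(0.0000307/0.000159) = 58.40 · log₁₀(0.1931)
= 58.40 · (-0.7143) = -41.71 mV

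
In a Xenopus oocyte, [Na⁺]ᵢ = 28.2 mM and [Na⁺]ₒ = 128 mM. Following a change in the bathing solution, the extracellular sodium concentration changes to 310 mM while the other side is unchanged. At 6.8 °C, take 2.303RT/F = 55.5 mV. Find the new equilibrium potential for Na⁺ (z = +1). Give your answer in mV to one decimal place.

After the shift: [Na⁺]_out = 310, [Na⁺]_in = 28.2 mM.
E_new = (55.5/1)·log₁₀(310/28.2) = 55.50 · (1.0411) = 57.78 mV

57.8 mV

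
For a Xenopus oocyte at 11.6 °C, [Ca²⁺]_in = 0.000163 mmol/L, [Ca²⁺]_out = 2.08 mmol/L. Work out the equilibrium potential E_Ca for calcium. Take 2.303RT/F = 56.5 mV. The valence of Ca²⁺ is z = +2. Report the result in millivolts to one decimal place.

E = (56.5/z) · log₁₀([Ca²⁺]_out/[Ca²⁺]_in) with z = +2.
= (56.5/2) · log₁₀(2.08/0.000163) = 28.25 · log₁₀(1.276e+04)
= 28.25 · (4.1059) = 115.99 mV

116.0 mV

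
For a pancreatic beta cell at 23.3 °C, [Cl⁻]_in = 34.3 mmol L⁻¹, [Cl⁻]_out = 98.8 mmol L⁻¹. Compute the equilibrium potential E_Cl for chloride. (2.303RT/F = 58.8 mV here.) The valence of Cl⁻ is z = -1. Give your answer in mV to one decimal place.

E = (58.8/z) · log₁₀([Cl⁻]_out/[Cl⁻]_in) with z = -1.
For an anion, dividing by z = -1 reverses the sign.
= (58.8/-1) · log₁₀(98.8/34.3) = -58.80 · log₁₀(2.88)
= -58.80 · (0.4595) = -27.02 mV

-27.0 mV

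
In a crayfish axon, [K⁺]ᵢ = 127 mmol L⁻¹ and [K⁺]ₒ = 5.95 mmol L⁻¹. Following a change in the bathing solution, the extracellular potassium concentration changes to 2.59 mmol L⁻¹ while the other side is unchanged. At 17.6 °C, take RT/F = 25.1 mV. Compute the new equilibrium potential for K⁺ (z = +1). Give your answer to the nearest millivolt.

-98 mV

After the shift: [K⁺]_out = 2.59, [K⁺]_in = 127 mmol L⁻¹.
E_new = (25.1/1)·ln(2.59/127) = 25.10 · (-3.8925) = -97.70 mV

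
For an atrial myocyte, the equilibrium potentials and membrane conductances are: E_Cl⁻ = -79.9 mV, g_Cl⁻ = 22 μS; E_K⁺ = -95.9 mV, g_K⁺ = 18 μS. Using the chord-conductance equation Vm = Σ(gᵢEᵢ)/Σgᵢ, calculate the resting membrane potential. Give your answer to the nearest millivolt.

-87 mV

Σ gᵢEᵢ = 22·(-79.9) + 18·(-95.9) = -3484.00
Σ gᵢ = 22 + 18 = 40
Vm = -3484.00 / 40 = -87.10 mV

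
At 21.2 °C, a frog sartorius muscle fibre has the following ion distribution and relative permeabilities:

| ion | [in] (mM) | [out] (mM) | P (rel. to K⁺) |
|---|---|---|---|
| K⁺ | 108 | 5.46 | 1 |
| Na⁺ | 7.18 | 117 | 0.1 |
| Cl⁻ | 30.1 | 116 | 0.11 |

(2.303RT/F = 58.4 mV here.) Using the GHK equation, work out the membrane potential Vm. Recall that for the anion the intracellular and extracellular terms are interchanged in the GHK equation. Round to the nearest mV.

Vm = 58.4 · log₁₀[(Σ P·[cation]ₒ + Σ P·[anion]ᵢ) / (Σ P·[cation]ᵢ + Σ P·[anion]ₒ)]
Numerator = 1×5.46 + 0.1×117 + 0.11×30.1 = 20.47
Denominator = 1×108 + 0.1×7.18 + 0.11×116 = 121.5
Vm = 58.4 · log₁₀(0.16852) = 58.4 × (-0.7734) = -45.16 mV

-45 mV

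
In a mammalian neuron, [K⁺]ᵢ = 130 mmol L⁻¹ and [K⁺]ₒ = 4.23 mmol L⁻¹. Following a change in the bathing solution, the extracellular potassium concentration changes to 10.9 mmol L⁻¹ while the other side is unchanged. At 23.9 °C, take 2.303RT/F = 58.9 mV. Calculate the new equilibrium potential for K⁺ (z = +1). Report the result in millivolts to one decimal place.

After the shift: [K⁺]_out = 10.9, [K⁺]_in = 130 mmol L⁻¹.
E_new = (58.9/1)·log₁₀(10.9/130) = 58.90 · (-1.0765) = -63.41 mV

-63.4 mV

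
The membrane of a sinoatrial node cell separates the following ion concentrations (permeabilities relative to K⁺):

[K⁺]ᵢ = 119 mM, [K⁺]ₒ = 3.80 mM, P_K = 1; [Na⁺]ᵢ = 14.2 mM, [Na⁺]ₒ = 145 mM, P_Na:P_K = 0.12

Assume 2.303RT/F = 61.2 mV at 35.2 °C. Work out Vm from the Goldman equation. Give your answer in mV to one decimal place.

Vm = 61.2 · log₁₀[(Σ P·[cation]ₒ + Σ P·[anion]ᵢ) / (Σ P·[cation]ᵢ + Σ P·[anion]ₒ)]
Numerator = 1×3.80 + 0.12×145 = 21.2
Denominator = 1×119 + 0.12×14.2 = 120.7
Vm = 61.2 · log₁₀(0.17564) = 61.2 × (-0.7554) = -46.23 mV

-46.2 mV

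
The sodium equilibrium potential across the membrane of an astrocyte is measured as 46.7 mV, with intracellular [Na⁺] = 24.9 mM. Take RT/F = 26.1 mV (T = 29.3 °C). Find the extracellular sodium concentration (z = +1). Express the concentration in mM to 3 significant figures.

Nernst: E = (26.1/1) · ln([out]/[in]), so ln([out]/[in]) = 46.7 × 1 / 26.1 = 1.7893.
[out]/[in] = e^(1.7893) = 5.985.
[out] = 5.985 × 24.9 = 149 mM.

149 mM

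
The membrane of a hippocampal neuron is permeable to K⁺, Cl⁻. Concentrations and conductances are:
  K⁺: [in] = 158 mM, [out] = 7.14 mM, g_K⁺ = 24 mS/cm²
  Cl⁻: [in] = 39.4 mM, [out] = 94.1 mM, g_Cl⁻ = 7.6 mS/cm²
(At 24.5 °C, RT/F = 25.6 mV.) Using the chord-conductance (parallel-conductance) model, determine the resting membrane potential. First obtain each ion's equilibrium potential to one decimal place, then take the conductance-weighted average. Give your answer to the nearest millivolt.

E_K⁺ = (25.6/1)·ln(7.14/158) = -79.3 mV
E_Cl⁻ = (25.6/-1)·ln(94.1/39.4) = -22.3 mV
Vm = (Σ gᵢEᵢ)/(Σ gᵢ) = (24·-79.3 + 7.6·-22.3) / (24 + 7.6)
= -2072.68 / 31.6 = -65.59 mV

-66 mV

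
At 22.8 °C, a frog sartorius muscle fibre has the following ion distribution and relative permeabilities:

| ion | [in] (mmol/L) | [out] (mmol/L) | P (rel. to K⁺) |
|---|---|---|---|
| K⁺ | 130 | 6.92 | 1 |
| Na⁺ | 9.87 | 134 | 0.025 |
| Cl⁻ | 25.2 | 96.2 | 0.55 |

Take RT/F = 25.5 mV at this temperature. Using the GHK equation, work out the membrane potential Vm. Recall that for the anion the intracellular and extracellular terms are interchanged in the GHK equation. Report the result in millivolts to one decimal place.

-51.7 mV

Vm = 25.5 · ln[(Σ P·[cation]ₒ + Σ P·[anion]ᵢ) / (Σ P·[cation]ᵢ + Σ P·[anion]ₒ)]
Numerator = 1×6.92 + 0.025×134 + 0.55×25.2 = 24.13
Denominator = 1×130 + 0.025×9.87 + 0.55×96.2 = 183.2
Vm = 25.5 · ln(0.13175) = 25.5 × (-2.0269) = -51.69 mV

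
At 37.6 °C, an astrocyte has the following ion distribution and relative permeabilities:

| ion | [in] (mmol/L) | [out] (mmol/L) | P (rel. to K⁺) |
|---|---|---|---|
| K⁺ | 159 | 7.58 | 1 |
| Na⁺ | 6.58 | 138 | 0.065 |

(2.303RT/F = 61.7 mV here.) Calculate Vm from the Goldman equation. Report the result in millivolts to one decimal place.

-60.7 mV

Vm = 61.7 · log₁₀[(Σ P·[cation]ₒ + Σ P·[anion]ᵢ) / (Σ P·[cation]ᵢ + Σ P·[anion]ₒ)]
Numerator = 1×7.58 + 0.065×138 = 16.55
Denominator = 1×159 + 0.065×6.58 = 159.4
Vm = 61.7 · log₁₀(0.10381) = 61.7 × (-0.9838) = -60.70 mV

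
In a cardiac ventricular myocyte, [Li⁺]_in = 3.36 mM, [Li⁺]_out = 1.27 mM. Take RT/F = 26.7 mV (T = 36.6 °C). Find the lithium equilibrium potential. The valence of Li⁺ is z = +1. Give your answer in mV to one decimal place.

-26.0 mV

E = (26.7/z) · ln([Li⁺]_out/[Li⁺]_in) with z = +1.
= (26.7/1) · ln(1.27/3.36) = 26.70 · ln(0.378)
= 26.70 · (-0.9729) = -25.98 mV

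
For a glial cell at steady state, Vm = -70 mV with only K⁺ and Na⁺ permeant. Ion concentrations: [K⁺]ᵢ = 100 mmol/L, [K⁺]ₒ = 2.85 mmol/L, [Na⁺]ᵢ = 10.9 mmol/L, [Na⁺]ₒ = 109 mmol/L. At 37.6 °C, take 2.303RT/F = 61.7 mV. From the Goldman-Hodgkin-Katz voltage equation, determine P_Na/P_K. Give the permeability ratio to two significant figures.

0.041

Let α = P_Na/P_K. GHK: Vm = 61.7·log₁₀[(Kₒ + α·Naₒ)/(Kᵢ + α·Naᵢ)].
10^(Vm/61.7) = 10^(-70.0/61.7) = 0.073363
So 0.073363·(Kᵢ + α·Naᵢ) = Kₒ + α·Naₒ → α = (0.073363·100.0 − 2.85) / (109.0 − 0.073363·10.9)
α = (7.336 − 2.85) / (109.0 − 0.7997) = 4.486/108.2 = 0.04146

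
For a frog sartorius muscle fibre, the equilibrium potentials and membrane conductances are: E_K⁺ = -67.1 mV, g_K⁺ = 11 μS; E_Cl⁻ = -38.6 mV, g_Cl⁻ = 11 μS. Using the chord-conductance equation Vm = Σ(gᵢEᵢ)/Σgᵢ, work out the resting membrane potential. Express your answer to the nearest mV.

-53 mV

Σ gᵢEᵢ = 11·(-67.1) + 11·(-38.6) = -1162.70
Σ gᵢ = 11 + 11 = 22
Vm = -1162.70 / 22 = -52.85 mV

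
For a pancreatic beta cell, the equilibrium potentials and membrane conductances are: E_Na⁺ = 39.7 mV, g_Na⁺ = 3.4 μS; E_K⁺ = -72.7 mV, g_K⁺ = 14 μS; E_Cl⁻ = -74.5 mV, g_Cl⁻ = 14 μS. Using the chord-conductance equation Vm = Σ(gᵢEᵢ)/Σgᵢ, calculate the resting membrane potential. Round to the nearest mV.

-61 mV

Σ gᵢEᵢ = 3.4·(39.7) + 14·(-72.7) + 14·(-74.5) = -1925.82
Σ gᵢ = 3.4 + 14 + 14 = 31.4
Vm = -1925.82 / 31.4 = -61.33 mV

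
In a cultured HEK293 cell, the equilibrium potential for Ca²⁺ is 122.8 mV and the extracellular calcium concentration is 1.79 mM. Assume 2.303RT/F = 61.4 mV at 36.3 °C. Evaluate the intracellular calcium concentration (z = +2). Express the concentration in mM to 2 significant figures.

Nernst: E = (61.4/2) · log₁₀([out]/[in]), so log₁₀([out]/[in]) = 122.8 × 2 / 61.4 = 4.0000.
[out]/[in] = 10^(4.0000) = 1e+04.
[in] = 1.79 / 1e+04 = 0.000179 mM.

0.00018 mM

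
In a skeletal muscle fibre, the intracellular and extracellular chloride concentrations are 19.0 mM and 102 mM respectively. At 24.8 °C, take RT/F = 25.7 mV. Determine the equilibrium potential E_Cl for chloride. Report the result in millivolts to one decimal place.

-43.2 mV

E = (25.7/z) · ln([Cl⁻]_out/[Cl⁻]_in) with z = -1.
For an anion, dividing by z = -1 reverses the sign.
= (25.7/-1) · ln(102/19.0) = -25.70 · ln(5.368)
= -25.70 · (1.6805) = -43.19 mV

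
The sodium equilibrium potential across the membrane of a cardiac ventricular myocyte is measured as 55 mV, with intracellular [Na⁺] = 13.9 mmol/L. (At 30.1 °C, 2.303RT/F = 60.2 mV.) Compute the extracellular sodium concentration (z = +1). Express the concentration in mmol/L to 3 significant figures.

Nernst: E = (60.2/1) · log₁₀([out]/[in]), so log₁₀([out]/[in]) = 55.0 × 1 / 60.2 = 0.9136.
[out]/[in] = 10^(0.9136) = 8.196.
[out] = 8.196 × 13.9 = 113.9 mmol/L.

114 mmol/L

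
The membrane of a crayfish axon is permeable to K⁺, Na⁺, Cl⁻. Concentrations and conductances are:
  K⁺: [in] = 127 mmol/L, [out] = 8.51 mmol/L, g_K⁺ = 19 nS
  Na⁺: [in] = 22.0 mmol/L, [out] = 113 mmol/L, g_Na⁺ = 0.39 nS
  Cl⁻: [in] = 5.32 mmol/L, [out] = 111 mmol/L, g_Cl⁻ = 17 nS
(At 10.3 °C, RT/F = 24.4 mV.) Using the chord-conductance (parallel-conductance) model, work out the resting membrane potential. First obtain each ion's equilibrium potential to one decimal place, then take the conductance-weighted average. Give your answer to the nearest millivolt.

E_K⁺ = (24.4/1)·ln(8.51/127) = -66.0 mV
E_Na⁺ = (24.4/1)·ln(113/22.0) = 39.9 mV
E_Cl⁻ = (24.4/-1)·ln(111/5.32) = -74.1 mV
Vm = (Σ gᵢEᵢ)/(Σ gᵢ) = (19·-66.0 + 0.39·39.9 + 17·-74.1) / (19 + 0.39 + 17)
= -2498.14 / 36.39 = -68.65 mV

-69 mV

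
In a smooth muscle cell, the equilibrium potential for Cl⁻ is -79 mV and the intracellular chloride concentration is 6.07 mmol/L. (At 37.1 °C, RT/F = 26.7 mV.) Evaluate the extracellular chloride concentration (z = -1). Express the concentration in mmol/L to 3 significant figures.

117 mmol/L

Nernst: E = (26.7/-1) · ln([out]/[in]), so ln([out]/[in]) = -79.0 × -1 / 26.7 = 2.9588.
[out]/[in] = e^(2.9588) = 19.27.
[out] = 19.27 × 6.07 = 117 mmol/L.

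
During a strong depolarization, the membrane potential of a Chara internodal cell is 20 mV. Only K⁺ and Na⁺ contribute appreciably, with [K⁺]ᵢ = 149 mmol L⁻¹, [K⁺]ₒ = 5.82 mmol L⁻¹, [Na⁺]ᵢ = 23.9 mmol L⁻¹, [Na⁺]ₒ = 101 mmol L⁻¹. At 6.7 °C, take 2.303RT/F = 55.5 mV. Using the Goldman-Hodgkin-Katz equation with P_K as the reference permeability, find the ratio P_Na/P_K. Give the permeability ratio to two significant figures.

Let α = P_Na/P_K. GHK: Vm = 55.5·log₁₀[(Kₒ + α·Naₒ)/(Kᵢ + α·Naᵢ)].
10^(Vm/55.5) = 10^(20.0/55.5) = 2.2928
So 2.2928·(Kᵢ + α·Naᵢ) = Kₒ + α·Naₒ → α = (2.2928·149.0 − 5.82) / (101.0 − 2.2928·23.9)
α = (341.6 − 5.82) / (101.0 − 54.8) = 335.8/46.2 = 7.268

7.3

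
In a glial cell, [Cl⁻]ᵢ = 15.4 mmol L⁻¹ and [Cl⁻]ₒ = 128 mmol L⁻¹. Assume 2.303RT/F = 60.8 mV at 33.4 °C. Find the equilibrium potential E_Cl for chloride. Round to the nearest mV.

-56 mV

E = (60.8/z) · log₁₀([Cl⁻]_out/[Cl⁻]_in) with z = -1.
For an anion, dividing by z = -1 reverses the sign.
= (60.8/-1) · log₁₀(128/15.4) = -60.80 · log₁₀(8.312)
= -60.80 · (0.9197) = -55.92 mV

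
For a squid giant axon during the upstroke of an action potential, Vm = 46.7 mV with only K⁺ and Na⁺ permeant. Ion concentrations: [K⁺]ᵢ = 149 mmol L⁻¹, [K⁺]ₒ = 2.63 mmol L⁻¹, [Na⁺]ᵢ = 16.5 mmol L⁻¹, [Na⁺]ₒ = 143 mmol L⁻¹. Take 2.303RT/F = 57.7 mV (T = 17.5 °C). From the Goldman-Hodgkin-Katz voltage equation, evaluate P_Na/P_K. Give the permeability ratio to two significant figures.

Let α = P_Na/P_K. GHK: Vm = 57.7·log₁₀[(Kₒ + α·Naₒ)/(Kᵢ + α·Naᵢ)].
10^(Vm/57.7) = 10^(46.7/57.7) = 6.447
So 6.447·(Kᵢ + α·Naᵢ) = Kₒ + α·Naₒ → α = (6.447·149.0 − 2.63) / (143.0 − 6.447·16.5)
α = (960.6 − 2.63) / (143.0 − 106.4) = 958/36.62 = 26.16

26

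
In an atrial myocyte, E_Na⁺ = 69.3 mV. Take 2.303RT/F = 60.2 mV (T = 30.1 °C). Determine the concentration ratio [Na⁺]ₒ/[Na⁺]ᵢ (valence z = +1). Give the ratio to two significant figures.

14

log₁₀([out]/[in]) = E·z/(60.2) = 69.3 × 1 / 60.2 = 1.1512
[out]/[in] = 10^(1.1512) = 14.16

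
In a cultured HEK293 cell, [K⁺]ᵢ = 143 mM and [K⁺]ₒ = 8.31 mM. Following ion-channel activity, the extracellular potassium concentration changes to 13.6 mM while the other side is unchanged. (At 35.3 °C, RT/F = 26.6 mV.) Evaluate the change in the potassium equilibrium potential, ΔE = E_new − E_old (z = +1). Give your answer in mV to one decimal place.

E_old = (26.6/1)·ln(8.31/143) = -75.69 mV
E_new = (26.6/1)·ln(13.6/143) = -62.58 mV
ΔE = -62.58 − (-75.69) = 13.10 mV

13.1 mV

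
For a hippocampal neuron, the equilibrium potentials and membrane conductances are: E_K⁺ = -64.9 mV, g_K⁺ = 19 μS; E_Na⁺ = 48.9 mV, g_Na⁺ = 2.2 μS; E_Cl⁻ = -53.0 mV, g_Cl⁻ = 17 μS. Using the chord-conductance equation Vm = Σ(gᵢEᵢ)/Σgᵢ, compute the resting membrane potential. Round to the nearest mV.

-53 mV

Σ gᵢEᵢ = 19·(-64.9) + 2.2·(48.9) + 17·(-53.0) = -2026.52
Σ gᵢ = 19 + 2.2 + 17 = 38.2
Vm = -2026.52 / 38.2 = -53.05 mV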